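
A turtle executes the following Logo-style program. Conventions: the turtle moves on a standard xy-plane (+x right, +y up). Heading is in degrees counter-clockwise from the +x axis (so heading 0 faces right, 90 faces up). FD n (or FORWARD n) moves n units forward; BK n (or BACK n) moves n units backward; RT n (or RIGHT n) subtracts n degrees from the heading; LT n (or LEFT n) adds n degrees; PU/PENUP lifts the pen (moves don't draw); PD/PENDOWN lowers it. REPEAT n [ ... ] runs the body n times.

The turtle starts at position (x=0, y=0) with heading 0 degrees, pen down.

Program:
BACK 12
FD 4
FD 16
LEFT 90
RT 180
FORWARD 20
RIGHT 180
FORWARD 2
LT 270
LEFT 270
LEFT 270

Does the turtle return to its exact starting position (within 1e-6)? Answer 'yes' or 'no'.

Answer: no

Derivation:
Executing turtle program step by step:
Start: pos=(0,0), heading=0, pen down
BK 12: (0,0) -> (-12,0) [heading=0, draw]
FD 4: (-12,0) -> (-8,0) [heading=0, draw]
FD 16: (-8,0) -> (8,0) [heading=0, draw]
LT 90: heading 0 -> 90
RT 180: heading 90 -> 270
FD 20: (8,0) -> (8,-20) [heading=270, draw]
RT 180: heading 270 -> 90
FD 2: (8,-20) -> (8,-18) [heading=90, draw]
LT 270: heading 90 -> 0
LT 270: heading 0 -> 270
LT 270: heading 270 -> 180
Final: pos=(8,-18), heading=180, 5 segment(s) drawn

Start position: (0, 0)
Final position: (8, -18)
Distance = 19.698; >= 1e-6 -> NOT closed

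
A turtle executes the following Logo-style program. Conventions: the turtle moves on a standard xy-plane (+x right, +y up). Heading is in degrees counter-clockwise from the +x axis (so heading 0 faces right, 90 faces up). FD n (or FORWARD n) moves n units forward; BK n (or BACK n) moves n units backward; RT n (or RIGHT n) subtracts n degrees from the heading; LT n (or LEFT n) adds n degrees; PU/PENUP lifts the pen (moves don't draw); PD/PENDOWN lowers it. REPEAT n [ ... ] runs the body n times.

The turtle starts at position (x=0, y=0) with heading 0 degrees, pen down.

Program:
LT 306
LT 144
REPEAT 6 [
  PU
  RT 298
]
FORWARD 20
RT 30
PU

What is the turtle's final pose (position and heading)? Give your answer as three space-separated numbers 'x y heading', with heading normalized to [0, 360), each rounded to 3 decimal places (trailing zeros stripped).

Answer: -4.158 19.563 72

Derivation:
Executing turtle program step by step:
Start: pos=(0,0), heading=0, pen down
LT 306: heading 0 -> 306
LT 144: heading 306 -> 90
REPEAT 6 [
  -- iteration 1/6 --
  PU: pen up
  RT 298: heading 90 -> 152
  -- iteration 2/6 --
  PU: pen up
  RT 298: heading 152 -> 214
  -- iteration 3/6 --
  PU: pen up
  RT 298: heading 214 -> 276
  -- iteration 4/6 --
  PU: pen up
  RT 298: heading 276 -> 338
  -- iteration 5/6 --
  PU: pen up
  RT 298: heading 338 -> 40
  -- iteration 6/6 --
  PU: pen up
  RT 298: heading 40 -> 102
]
FD 20: (0,0) -> (-4.158,19.563) [heading=102, move]
RT 30: heading 102 -> 72
PU: pen up
Final: pos=(-4.158,19.563), heading=72, 0 segment(s) drawn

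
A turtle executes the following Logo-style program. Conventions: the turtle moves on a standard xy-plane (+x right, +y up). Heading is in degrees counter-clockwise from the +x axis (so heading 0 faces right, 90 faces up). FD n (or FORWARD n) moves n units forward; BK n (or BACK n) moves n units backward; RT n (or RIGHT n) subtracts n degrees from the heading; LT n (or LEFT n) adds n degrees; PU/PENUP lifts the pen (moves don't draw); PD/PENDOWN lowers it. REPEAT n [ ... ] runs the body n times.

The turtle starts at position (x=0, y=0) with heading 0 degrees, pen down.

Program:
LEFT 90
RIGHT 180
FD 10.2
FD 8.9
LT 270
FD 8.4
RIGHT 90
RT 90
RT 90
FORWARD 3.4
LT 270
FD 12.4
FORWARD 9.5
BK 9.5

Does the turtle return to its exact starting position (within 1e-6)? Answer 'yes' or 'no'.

Answer: no

Derivation:
Executing turtle program step by step:
Start: pos=(0,0), heading=0, pen down
LT 90: heading 0 -> 90
RT 180: heading 90 -> 270
FD 10.2: (0,0) -> (0,-10.2) [heading=270, draw]
FD 8.9: (0,-10.2) -> (0,-19.1) [heading=270, draw]
LT 270: heading 270 -> 180
FD 8.4: (0,-19.1) -> (-8.4,-19.1) [heading=180, draw]
RT 90: heading 180 -> 90
RT 90: heading 90 -> 0
RT 90: heading 0 -> 270
FD 3.4: (-8.4,-19.1) -> (-8.4,-22.5) [heading=270, draw]
LT 270: heading 270 -> 180
FD 12.4: (-8.4,-22.5) -> (-20.8,-22.5) [heading=180, draw]
FD 9.5: (-20.8,-22.5) -> (-30.3,-22.5) [heading=180, draw]
BK 9.5: (-30.3,-22.5) -> (-20.8,-22.5) [heading=180, draw]
Final: pos=(-20.8,-22.5), heading=180, 7 segment(s) drawn

Start position: (0, 0)
Final position: (-20.8, -22.5)
Distance = 30.641; >= 1e-6 -> NOT closed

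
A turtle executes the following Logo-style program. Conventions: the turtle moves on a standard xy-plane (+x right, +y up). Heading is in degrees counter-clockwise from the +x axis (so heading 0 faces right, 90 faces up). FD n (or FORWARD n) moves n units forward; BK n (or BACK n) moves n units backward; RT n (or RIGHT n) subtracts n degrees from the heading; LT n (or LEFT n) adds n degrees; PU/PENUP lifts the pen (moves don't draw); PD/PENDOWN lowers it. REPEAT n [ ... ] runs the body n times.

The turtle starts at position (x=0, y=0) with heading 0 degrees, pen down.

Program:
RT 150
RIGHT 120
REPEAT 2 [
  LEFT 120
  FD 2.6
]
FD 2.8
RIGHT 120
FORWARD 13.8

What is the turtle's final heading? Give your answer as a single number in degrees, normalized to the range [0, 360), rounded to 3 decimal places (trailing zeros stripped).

Executing turtle program step by step:
Start: pos=(0,0), heading=0, pen down
RT 150: heading 0 -> 210
RT 120: heading 210 -> 90
REPEAT 2 [
  -- iteration 1/2 --
  LT 120: heading 90 -> 210
  FD 2.6: (0,0) -> (-2.252,-1.3) [heading=210, draw]
  -- iteration 2/2 --
  LT 120: heading 210 -> 330
  FD 2.6: (-2.252,-1.3) -> (0,-2.6) [heading=330, draw]
]
FD 2.8: (0,-2.6) -> (2.425,-4) [heading=330, draw]
RT 120: heading 330 -> 210
FD 13.8: (2.425,-4) -> (-9.526,-10.9) [heading=210, draw]
Final: pos=(-9.526,-10.9), heading=210, 4 segment(s) drawn

Answer: 210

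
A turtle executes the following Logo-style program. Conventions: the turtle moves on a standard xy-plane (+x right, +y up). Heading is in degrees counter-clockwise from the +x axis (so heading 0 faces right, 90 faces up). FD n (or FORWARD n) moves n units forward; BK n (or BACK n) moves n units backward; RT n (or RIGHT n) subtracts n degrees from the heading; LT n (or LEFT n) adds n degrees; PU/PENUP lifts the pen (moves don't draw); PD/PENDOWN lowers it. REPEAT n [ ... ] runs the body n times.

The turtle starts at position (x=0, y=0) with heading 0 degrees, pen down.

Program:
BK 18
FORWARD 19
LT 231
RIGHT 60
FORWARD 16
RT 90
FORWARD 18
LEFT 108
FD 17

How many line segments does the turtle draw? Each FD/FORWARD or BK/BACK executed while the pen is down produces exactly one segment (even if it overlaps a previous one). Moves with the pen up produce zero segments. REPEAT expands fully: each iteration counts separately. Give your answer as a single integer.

Executing turtle program step by step:
Start: pos=(0,0), heading=0, pen down
BK 18: (0,0) -> (-18,0) [heading=0, draw]
FD 19: (-18,0) -> (1,0) [heading=0, draw]
LT 231: heading 0 -> 231
RT 60: heading 231 -> 171
FD 16: (1,0) -> (-14.803,2.503) [heading=171, draw]
RT 90: heading 171 -> 81
FD 18: (-14.803,2.503) -> (-11.987,20.281) [heading=81, draw]
LT 108: heading 81 -> 189
FD 17: (-11.987,20.281) -> (-28.778,17.622) [heading=189, draw]
Final: pos=(-28.778,17.622), heading=189, 5 segment(s) drawn
Segments drawn: 5

Answer: 5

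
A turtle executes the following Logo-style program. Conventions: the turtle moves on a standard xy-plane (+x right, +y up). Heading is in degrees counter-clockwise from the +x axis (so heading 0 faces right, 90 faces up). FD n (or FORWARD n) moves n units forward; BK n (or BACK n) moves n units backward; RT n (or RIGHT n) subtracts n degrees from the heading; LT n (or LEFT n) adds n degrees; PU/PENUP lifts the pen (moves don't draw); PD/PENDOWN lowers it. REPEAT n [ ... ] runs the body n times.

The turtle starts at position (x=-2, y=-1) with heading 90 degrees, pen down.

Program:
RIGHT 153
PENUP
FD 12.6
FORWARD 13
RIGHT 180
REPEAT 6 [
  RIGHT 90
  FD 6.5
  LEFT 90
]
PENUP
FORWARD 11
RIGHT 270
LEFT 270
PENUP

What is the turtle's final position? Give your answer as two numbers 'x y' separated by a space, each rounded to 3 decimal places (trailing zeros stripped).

Answer: 39.378 3.697

Derivation:
Executing turtle program step by step:
Start: pos=(-2,-1), heading=90, pen down
RT 153: heading 90 -> 297
PU: pen up
FD 12.6: (-2,-1) -> (3.72,-12.227) [heading=297, move]
FD 13: (3.72,-12.227) -> (9.622,-23.81) [heading=297, move]
RT 180: heading 297 -> 117
REPEAT 6 [
  -- iteration 1/6 --
  RT 90: heading 117 -> 27
  FD 6.5: (9.622,-23.81) -> (15.414,-20.859) [heading=27, move]
  LT 90: heading 27 -> 117
  -- iteration 2/6 --
  RT 90: heading 117 -> 27
  FD 6.5: (15.414,-20.859) -> (21.205,-17.908) [heading=27, move]
  LT 90: heading 27 -> 117
  -- iteration 3/6 --
  RT 90: heading 117 -> 27
  FD 6.5: (21.205,-17.908) -> (26.997,-14.957) [heading=27, move]
  LT 90: heading 27 -> 117
  -- iteration 4/6 --
  RT 90: heading 117 -> 27
  FD 6.5: (26.997,-14.957) -> (32.788,-12.006) [heading=27, move]
  LT 90: heading 27 -> 117
  -- iteration 5/6 --
  RT 90: heading 117 -> 27
  FD 6.5: (32.788,-12.006) -> (38.58,-9.055) [heading=27, move]
  LT 90: heading 27 -> 117
  -- iteration 6/6 --
  RT 90: heading 117 -> 27
  FD 6.5: (38.58,-9.055) -> (44.371,-6.104) [heading=27, move]
  LT 90: heading 27 -> 117
]
PU: pen up
FD 11: (44.371,-6.104) -> (39.378,3.697) [heading=117, move]
RT 270: heading 117 -> 207
LT 270: heading 207 -> 117
PU: pen up
Final: pos=(39.378,3.697), heading=117, 0 segment(s) drawn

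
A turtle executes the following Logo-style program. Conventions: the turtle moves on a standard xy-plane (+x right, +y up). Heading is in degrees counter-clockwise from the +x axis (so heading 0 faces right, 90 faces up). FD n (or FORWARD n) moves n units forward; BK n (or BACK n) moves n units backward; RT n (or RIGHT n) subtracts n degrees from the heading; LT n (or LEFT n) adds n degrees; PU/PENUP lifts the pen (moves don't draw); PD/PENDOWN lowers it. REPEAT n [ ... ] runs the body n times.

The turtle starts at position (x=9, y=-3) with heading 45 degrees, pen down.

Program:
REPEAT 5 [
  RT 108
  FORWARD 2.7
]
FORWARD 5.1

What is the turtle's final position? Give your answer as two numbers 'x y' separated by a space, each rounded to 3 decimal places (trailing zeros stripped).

Answer: 4.872 -9.903

Derivation:
Executing turtle program step by step:
Start: pos=(9,-3), heading=45, pen down
REPEAT 5 [
  -- iteration 1/5 --
  RT 108: heading 45 -> 297
  FD 2.7: (9,-3) -> (10.226,-5.406) [heading=297, draw]
  -- iteration 2/5 --
  RT 108: heading 297 -> 189
  FD 2.7: (10.226,-5.406) -> (7.559,-5.828) [heading=189, draw]
  -- iteration 3/5 --
  RT 108: heading 189 -> 81
  FD 2.7: (7.559,-5.828) -> (7.981,-3.161) [heading=81, draw]
  -- iteration 4/5 --
  RT 108: heading 81 -> 333
  FD 2.7: (7.981,-3.161) -> (10.387,-4.387) [heading=333, draw]
  -- iteration 5/5 --
  RT 108: heading 333 -> 225
  FD 2.7: (10.387,-4.387) -> (8.478,-6.296) [heading=225, draw]
]
FD 5.1: (8.478,-6.296) -> (4.872,-9.903) [heading=225, draw]
Final: pos=(4.872,-9.903), heading=225, 6 segment(s) drawn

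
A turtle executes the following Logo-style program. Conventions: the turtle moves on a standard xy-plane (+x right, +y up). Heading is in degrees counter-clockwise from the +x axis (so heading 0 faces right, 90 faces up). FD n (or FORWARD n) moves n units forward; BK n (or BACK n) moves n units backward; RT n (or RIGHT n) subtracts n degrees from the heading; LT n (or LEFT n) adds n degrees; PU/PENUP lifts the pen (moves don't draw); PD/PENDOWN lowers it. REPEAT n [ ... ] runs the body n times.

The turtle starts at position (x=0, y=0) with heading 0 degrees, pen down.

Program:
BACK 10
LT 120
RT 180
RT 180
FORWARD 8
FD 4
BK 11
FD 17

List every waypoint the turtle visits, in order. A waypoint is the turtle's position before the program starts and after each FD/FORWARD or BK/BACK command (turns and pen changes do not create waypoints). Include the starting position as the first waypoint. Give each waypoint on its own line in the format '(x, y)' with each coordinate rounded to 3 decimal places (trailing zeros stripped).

Executing turtle program step by step:
Start: pos=(0,0), heading=0, pen down
BK 10: (0,0) -> (-10,0) [heading=0, draw]
LT 120: heading 0 -> 120
RT 180: heading 120 -> 300
RT 180: heading 300 -> 120
FD 8: (-10,0) -> (-14,6.928) [heading=120, draw]
FD 4: (-14,6.928) -> (-16,10.392) [heading=120, draw]
BK 11: (-16,10.392) -> (-10.5,0.866) [heading=120, draw]
FD 17: (-10.5,0.866) -> (-19,15.588) [heading=120, draw]
Final: pos=(-19,15.588), heading=120, 5 segment(s) drawn
Waypoints (6 total):
(0, 0)
(-10, 0)
(-14, 6.928)
(-16, 10.392)
(-10.5, 0.866)
(-19, 15.588)

Answer: (0, 0)
(-10, 0)
(-14, 6.928)
(-16, 10.392)
(-10.5, 0.866)
(-19, 15.588)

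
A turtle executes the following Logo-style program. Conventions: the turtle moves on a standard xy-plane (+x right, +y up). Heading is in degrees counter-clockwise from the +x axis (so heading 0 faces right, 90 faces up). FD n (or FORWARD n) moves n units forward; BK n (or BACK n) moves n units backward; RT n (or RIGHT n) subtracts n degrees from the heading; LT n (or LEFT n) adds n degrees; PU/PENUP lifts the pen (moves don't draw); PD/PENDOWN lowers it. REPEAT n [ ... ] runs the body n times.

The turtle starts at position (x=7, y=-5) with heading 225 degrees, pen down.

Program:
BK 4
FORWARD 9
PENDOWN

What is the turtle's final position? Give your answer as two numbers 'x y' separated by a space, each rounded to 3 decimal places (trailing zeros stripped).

Answer: 3.464 -8.536

Derivation:
Executing turtle program step by step:
Start: pos=(7,-5), heading=225, pen down
BK 4: (7,-5) -> (9.828,-2.172) [heading=225, draw]
FD 9: (9.828,-2.172) -> (3.464,-8.536) [heading=225, draw]
PD: pen down
Final: pos=(3.464,-8.536), heading=225, 2 segment(s) drawn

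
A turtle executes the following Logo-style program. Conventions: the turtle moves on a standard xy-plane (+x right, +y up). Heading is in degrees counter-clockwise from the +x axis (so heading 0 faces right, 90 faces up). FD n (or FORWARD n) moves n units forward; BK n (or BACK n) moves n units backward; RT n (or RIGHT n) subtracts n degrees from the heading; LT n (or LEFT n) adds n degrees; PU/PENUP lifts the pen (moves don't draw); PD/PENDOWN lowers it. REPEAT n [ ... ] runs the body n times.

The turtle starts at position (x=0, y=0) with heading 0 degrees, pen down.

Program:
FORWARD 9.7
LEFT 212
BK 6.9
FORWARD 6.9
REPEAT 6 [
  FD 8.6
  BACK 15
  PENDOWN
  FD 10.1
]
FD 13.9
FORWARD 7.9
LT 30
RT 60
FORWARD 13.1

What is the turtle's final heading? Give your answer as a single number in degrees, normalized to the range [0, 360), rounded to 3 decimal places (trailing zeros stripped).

Executing turtle program step by step:
Start: pos=(0,0), heading=0, pen down
FD 9.7: (0,0) -> (9.7,0) [heading=0, draw]
LT 212: heading 0 -> 212
BK 6.9: (9.7,0) -> (15.552,3.656) [heading=212, draw]
FD 6.9: (15.552,3.656) -> (9.7,0) [heading=212, draw]
REPEAT 6 [
  -- iteration 1/6 --
  FD 8.6: (9.7,0) -> (2.407,-4.557) [heading=212, draw]
  BK 15: (2.407,-4.557) -> (15.128,3.391) [heading=212, draw]
  PD: pen down
  FD 10.1: (15.128,3.391) -> (6.562,-1.961) [heading=212, draw]
  -- iteration 2/6 --
  FD 8.6: (6.562,-1.961) -> (-0.731,-6.518) [heading=212, draw]
  BK 15: (-0.731,-6.518) -> (11.99,1.431) [heading=212, draw]
  PD: pen down
  FD 10.1: (11.99,1.431) -> (3.424,-3.921) [heading=212, draw]
  -- iteration 3/6 --
  FD 8.6: (3.424,-3.921) -> (-3.869,-8.479) [heading=212, draw]
  BK 15: (-3.869,-8.479) -> (8.852,-0.53) [heading=212, draw]
  PD: pen down
  FD 10.1: (8.852,-0.53) -> (0.287,-5.882) [heading=212, draw]
  -- iteration 4/6 --
  FD 8.6: (0.287,-5.882) -> (-7.007,-10.439) [heading=212, draw]
  BK 15: (-7.007,-10.439) -> (5.714,-2.491) [heading=212, draw]
  PD: pen down
  FD 10.1: (5.714,-2.491) -> (-2.851,-7.843) [heading=212, draw]
  -- iteration 5/6 --
  FD 8.6: (-2.851,-7.843) -> (-10.144,-12.4) [heading=212, draw]
  BK 15: (-10.144,-12.4) -> (2.576,-4.451) [heading=212, draw]
  PD: pen down
  FD 10.1: (2.576,-4.451) -> (-5.989,-9.804) [heading=212, draw]
  -- iteration 6/6 --
  FD 8.6: (-5.989,-9.804) -> (-13.282,-14.361) [heading=212, draw]
  BK 15: (-13.282,-14.361) -> (-0.561,-6.412) [heading=212, draw]
  PD: pen down
  FD 10.1: (-0.561,-6.412) -> (-9.127,-11.764) [heading=212, draw]
]
FD 13.9: (-9.127,-11.764) -> (-20.915,-19.13) [heading=212, draw]
FD 7.9: (-20.915,-19.13) -> (-27.614,-23.316) [heading=212, draw]
LT 30: heading 212 -> 242
RT 60: heading 242 -> 182
FD 13.1: (-27.614,-23.316) -> (-40.706,-23.774) [heading=182, draw]
Final: pos=(-40.706,-23.774), heading=182, 24 segment(s) drawn

Answer: 182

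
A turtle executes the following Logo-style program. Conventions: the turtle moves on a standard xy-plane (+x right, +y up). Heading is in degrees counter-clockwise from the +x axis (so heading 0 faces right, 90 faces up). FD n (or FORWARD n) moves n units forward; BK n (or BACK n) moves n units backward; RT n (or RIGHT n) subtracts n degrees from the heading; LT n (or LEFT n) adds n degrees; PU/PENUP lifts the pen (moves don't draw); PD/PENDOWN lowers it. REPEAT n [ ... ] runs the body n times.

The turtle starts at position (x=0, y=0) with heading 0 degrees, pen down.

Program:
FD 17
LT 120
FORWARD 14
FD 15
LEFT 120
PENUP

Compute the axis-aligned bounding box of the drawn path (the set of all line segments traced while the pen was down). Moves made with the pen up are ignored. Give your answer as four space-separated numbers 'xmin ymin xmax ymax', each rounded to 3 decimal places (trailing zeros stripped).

Executing turtle program step by step:
Start: pos=(0,0), heading=0, pen down
FD 17: (0,0) -> (17,0) [heading=0, draw]
LT 120: heading 0 -> 120
FD 14: (17,0) -> (10,12.124) [heading=120, draw]
FD 15: (10,12.124) -> (2.5,25.115) [heading=120, draw]
LT 120: heading 120 -> 240
PU: pen up
Final: pos=(2.5,25.115), heading=240, 3 segment(s) drawn

Segment endpoints: x in {0, 2.5, 10, 17}, y in {0, 12.124, 25.115}
xmin=0, ymin=0, xmax=17, ymax=25.115

Answer: 0 0 17 25.115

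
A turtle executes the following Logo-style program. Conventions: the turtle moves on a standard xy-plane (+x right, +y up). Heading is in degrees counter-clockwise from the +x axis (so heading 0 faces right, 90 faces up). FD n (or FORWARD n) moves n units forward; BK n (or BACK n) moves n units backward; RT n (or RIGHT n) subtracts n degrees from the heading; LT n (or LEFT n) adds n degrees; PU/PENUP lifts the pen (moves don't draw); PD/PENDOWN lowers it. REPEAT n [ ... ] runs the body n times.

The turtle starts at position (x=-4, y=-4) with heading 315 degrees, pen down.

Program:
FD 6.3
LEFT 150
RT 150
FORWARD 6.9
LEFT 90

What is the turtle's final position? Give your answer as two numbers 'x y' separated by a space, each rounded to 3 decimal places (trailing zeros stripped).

Answer: 5.334 -13.334

Derivation:
Executing turtle program step by step:
Start: pos=(-4,-4), heading=315, pen down
FD 6.3: (-4,-4) -> (0.455,-8.455) [heading=315, draw]
LT 150: heading 315 -> 105
RT 150: heading 105 -> 315
FD 6.9: (0.455,-8.455) -> (5.334,-13.334) [heading=315, draw]
LT 90: heading 315 -> 45
Final: pos=(5.334,-13.334), heading=45, 2 segment(s) drawn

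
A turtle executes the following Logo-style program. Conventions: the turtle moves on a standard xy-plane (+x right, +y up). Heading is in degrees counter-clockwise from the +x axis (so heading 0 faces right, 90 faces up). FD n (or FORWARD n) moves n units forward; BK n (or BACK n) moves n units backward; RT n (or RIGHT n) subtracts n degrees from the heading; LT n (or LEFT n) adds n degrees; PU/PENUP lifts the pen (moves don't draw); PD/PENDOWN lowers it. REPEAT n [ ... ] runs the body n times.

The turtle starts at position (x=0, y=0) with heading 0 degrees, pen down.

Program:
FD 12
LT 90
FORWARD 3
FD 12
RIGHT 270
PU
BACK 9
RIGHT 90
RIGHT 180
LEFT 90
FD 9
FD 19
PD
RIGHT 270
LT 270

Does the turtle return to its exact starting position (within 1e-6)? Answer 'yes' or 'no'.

Answer: no

Derivation:
Executing turtle program step by step:
Start: pos=(0,0), heading=0, pen down
FD 12: (0,0) -> (12,0) [heading=0, draw]
LT 90: heading 0 -> 90
FD 3: (12,0) -> (12,3) [heading=90, draw]
FD 12: (12,3) -> (12,15) [heading=90, draw]
RT 270: heading 90 -> 180
PU: pen up
BK 9: (12,15) -> (21,15) [heading=180, move]
RT 90: heading 180 -> 90
RT 180: heading 90 -> 270
LT 90: heading 270 -> 0
FD 9: (21,15) -> (30,15) [heading=0, move]
FD 19: (30,15) -> (49,15) [heading=0, move]
PD: pen down
RT 270: heading 0 -> 90
LT 270: heading 90 -> 0
Final: pos=(49,15), heading=0, 3 segment(s) drawn

Start position: (0, 0)
Final position: (49, 15)
Distance = 51.245; >= 1e-6 -> NOT closed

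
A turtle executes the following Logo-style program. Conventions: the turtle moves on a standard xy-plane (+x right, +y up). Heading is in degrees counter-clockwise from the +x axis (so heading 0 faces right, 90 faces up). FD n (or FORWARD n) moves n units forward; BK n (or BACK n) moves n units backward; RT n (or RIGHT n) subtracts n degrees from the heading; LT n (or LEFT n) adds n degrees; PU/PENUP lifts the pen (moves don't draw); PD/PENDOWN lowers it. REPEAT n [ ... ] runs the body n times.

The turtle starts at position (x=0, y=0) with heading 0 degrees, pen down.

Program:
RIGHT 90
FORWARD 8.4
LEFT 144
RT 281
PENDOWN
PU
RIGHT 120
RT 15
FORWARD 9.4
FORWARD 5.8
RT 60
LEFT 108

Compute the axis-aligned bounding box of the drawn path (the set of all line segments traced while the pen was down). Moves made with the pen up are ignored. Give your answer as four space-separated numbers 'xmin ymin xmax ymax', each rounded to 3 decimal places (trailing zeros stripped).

Answer: 0 -8.4 0 0

Derivation:
Executing turtle program step by step:
Start: pos=(0,0), heading=0, pen down
RT 90: heading 0 -> 270
FD 8.4: (0,0) -> (0,-8.4) [heading=270, draw]
LT 144: heading 270 -> 54
RT 281: heading 54 -> 133
PD: pen down
PU: pen up
RT 120: heading 133 -> 13
RT 15: heading 13 -> 358
FD 9.4: (0,-8.4) -> (9.394,-8.728) [heading=358, move]
FD 5.8: (9.394,-8.728) -> (15.191,-8.93) [heading=358, move]
RT 60: heading 358 -> 298
LT 108: heading 298 -> 46
Final: pos=(15.191,-8.93), heading=46, 1 segment(s) drawn

Segment endpoints: x in {0, 0}, y in {-8.4, 0}
xmin=0, ymin=-8.4, xmax=0, ymax=0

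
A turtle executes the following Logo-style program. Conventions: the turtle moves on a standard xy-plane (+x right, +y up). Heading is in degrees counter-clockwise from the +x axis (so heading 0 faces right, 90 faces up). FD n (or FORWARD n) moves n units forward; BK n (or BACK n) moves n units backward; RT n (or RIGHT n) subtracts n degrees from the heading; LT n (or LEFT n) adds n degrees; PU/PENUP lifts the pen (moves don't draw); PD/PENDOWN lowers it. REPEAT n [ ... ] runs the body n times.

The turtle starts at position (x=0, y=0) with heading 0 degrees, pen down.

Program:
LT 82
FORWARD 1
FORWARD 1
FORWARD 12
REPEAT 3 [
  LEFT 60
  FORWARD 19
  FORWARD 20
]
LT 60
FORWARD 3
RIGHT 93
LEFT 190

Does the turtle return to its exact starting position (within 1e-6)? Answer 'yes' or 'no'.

Answer: no

Derivation:
Executing turtle program step by step:
Start: pos=(0,0), heading=0, pen down
LT 82: heading 0 -> 82
FD 1: (0,0) -> (0.139,0.99) [heading=82, draw]
FD 1: (0.139,0.99) -> (0.278,1.981) [heading=82, draw]
FD 12: (0.278,1.981) -> (1.948,13.864) [heading=82, draw]
REPEAT 3 [
  -- iteration 1/3 --
  LT 60: heading 82 -> 142
  FD 19: (1.948,13.864) -> (-13.024,25.561) [heading=142, draw]
  FD 20: (-13.024,25.561) -> (-28.784,37.875) [heading=142, draw]
  -- iteration 2/3 --
  LT 60: heading 142 -> 202
  FD 19: (-28.784,37.875) -> (-46.4,30.757) [heading=202, draw]
  FD 20: (-46.4,30.757) -> (-64.944,23.265) [heading=202, draw]
  -- iteration 3/3 --
  LT 60: heading 202 -> 262
  FD 19: (-64.944,23.265) -> (-67.588,4.45) [heading=262, draw]
  FD 20: (-67.588,4.45) -> (-70.372,-15.356) [heading=262, draw]
]
LT 60: heading 262 -> 322
FD 3: (-70.372,-15.356) -> (-68.008,-17.203) [heading=322, draw]
RT 93: heading 322 -> 229
LT 190: heading 229 -> 59
Final: pos=(-68.008,-17.203), heading=59, 10 segment(s) drawn

Start position: (0, 0)
Final position: (-68.008, -17.203)
Distance = 70.15; >= 1e-6 -> NOT closed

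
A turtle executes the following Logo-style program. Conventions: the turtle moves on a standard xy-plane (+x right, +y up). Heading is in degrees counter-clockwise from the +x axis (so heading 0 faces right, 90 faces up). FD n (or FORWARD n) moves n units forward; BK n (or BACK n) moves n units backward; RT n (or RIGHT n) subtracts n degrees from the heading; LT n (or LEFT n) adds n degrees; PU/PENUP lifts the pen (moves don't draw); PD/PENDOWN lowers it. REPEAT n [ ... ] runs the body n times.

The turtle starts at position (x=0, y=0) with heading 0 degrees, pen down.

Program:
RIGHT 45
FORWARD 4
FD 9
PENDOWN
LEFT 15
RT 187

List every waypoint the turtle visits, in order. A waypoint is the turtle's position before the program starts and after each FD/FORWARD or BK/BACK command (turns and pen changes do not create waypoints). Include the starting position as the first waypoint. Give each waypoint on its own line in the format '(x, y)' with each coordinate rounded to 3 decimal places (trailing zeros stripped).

Answer: (0, 0)
(2.828, -2.828)
(9.192, -9.192)

Derivation:
Executing turtle program step by step:
Start: pos=(0,0), heading=0, pen down
RT 45: heading 0 -> 315
FD 4: (0,0) -> (2.828,-2.828) [heading=315, draw]
FD 9: (2.828,-2.828) -> (9.192,-9.192) [heading=315, draw]
PD: pen down
LT 15: heading 315 -> 330
RT 187: heading 330 -> 143
Final: pos=(9.192,-9.192), heading=143, 2 segment(s) drawn
Waypoints (3 total):
(0, 0)
(2.828, -2.828)
(9.192, -9.192)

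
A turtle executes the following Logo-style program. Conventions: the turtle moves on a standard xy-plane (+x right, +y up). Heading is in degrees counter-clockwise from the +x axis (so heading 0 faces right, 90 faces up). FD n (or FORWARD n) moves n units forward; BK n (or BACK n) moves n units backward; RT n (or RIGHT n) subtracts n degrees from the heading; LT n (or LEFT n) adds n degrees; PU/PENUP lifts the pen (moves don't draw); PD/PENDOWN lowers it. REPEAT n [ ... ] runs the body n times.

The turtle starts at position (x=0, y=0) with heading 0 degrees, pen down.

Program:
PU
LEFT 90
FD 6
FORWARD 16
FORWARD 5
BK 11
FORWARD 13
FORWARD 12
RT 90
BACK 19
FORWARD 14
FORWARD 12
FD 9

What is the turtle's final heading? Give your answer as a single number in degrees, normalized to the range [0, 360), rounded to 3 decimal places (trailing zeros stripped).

Executing turtle program step by step:
Start: pos=(0,0), heading=0, pen down
PU: pen up
LT 90: heading 0 -> 90
FD 6: (0,0) -> (0,6) [heading=90, move]
FD 16: (0,6) -> (0,22) [heading=90, move]
FD 5: (0,22) -> (0,27) [heading=90, move]
BK 11: (0,27) -> (0,16) [heading=90, move]
FD 13: (0,16) -> (0,29) [heading=90, move]
FD 12: (0,29) -> (0,41) [heading=90, move]
RT 90: heading 90 -> 0
BK 19: (0,41) -> (-19,41) [heading=0, move]
FD 14: (-19,41) -> (-5,41) [heading=0, move]
FD 12: (-5,41) -> (7,41) [heading=0, move]
FD 9: (7,41) -> (16,41) [heading=0, move]
Final: pos=(16,41), heading=0, 0 segment(s) drawn

Answer: 0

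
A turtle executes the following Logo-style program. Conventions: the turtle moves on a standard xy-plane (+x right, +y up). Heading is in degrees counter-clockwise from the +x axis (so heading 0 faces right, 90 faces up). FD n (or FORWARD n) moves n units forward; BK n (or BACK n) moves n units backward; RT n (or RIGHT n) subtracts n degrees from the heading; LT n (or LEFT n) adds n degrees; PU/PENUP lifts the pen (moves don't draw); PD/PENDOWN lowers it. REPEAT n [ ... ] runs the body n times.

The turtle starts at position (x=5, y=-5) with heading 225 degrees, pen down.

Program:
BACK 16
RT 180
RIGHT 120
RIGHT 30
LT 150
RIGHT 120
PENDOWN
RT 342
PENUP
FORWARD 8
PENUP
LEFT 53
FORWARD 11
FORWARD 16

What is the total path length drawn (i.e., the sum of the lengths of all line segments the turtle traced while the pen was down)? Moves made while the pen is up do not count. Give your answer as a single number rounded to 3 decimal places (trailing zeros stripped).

Executing turtle program step by step:
Start: pos=(5,-5), heading=225, pen down
BK 16: (5,-5) -> (16.314,6.314) [heading=225, draw]
RT 180: heading 225 -> 45
RT 120: heading 45 -> 285
RT 30: heading 285 -> 255
LT 150: heading 255 -> 45
RT 120: heading 45 -> 285
PD: pen down
RT 342: heading 285 -> 303
PU: pen up
FD 8: (16.314,6.314) -> (20.671,-0.396) [heading=303, move]
PU: pen up
LT 53: heading 303 -> 356
FD 11: (20.671,-0.396) -> (31.644,-1.163) [heading=356, move]
FD 16: (31.644,-1.163) -> (47.605,-2.279) [heading=356, move]
Final: pos=(47.605,-2.279), heading=356, 1 segment(s) drawn

Segment lengths:
  seg 1: (5,-5) -> (16.314,6.314), length = 16
Total = 16

Answer: 16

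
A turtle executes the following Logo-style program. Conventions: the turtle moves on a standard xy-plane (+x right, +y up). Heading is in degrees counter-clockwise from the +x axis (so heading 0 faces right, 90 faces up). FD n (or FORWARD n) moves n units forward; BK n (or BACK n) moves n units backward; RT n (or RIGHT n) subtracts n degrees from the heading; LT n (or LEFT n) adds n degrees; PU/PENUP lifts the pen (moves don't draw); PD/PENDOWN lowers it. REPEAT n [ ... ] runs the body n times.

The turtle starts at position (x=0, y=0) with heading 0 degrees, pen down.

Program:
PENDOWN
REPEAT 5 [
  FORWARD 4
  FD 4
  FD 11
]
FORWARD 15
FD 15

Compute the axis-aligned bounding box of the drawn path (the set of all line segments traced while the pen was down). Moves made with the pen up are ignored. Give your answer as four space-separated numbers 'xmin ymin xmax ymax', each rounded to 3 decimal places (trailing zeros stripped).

Answer: 0 0 125 0

Derivation:
Executing turtle program step by step:
Start: pos=(0,0), heading=0, pen down
PD: pen down
REPEAT 5 [
  -- iteration 1/5 --
  FD 4: (0,0) -> (4,0) [heading=0, draw]
  FD 4: (4,0) -> (8,0) [heading=0, draw]
  FD 11: (8,0) -> (19,0) [heading=0, draw]
  -- iteration 2/5 --
  FD 4: (19,0) -> (23,0) [heading=0, draw]
  FD 4: (23,0) -> (27,0) [heading=0, draw]
  FD 11: (27,0) -> (38,0) [heading=0, draw]
  -- iteration 3/5 --
  FD 4: (38,0) -> (42,0) [heading=0, draw]
  FD 4: (42,0) -> (46,0) [heading=0, draw]
  FD 11: (46,0) -> (57,0) [heading=0, draw]
  -- iteration 4/5 --
  FD 4: (57,0) -> (61,0) [heading=0, draw]
  FD 4: (61,0) -> (65,0) [heading=0, draw]
  FD 11: (65,0) -> (76,0) [heading=0, draw]
  -- iteration 5/5 --
  FD 4: (76,0) -> (80,0) [heading=0, draw]
  FD 4: (80,0) -> (84,0) [heading=0, draw]
  FD 11: (84,0) -> (95,0) [heading=0, draw]
]
FD 15: (95,0) -> (110,0) [heading=0, draw]
FD 15: (110,0) -> (125,0) [heading=0, draw]
Final: pos=(125,0), heading=0, 17 segment(s) drawn

Segment endpoints: x in {0, 4, 8, 19, 23, 27, 38, 42, 46, 57, 61, 65, 76, 80, 84, 95, 110, 125}, y in {0}
xmin=0, ymin=0, xmax=125, ymax=0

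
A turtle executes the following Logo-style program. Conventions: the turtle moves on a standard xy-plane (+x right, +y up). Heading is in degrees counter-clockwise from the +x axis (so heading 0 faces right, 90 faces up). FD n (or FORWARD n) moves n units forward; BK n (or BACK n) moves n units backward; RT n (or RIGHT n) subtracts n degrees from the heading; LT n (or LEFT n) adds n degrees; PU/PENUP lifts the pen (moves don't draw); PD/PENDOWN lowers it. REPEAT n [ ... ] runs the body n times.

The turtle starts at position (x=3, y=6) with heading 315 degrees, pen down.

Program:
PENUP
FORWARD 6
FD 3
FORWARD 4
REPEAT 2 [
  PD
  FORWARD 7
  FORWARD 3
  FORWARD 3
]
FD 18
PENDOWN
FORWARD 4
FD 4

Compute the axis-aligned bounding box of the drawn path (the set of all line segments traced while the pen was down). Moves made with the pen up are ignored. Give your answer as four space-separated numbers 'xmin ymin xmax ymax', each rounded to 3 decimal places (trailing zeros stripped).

Executing turtle program step by step:
Start: pos=(3,6), heading=315, pen down
PU: pen up
FD 6: (3,6) -> (7.243,1.757) [heading=315, move]
FD 3: (7.243,1.757) -> (9.364,-0.364) [heading=315, move]
FD 4: (9.364,-0.364) -> (12.192,-3.192) [heading=315, move]
REPEAT 2 [
  -- iteration 1/2 --
  PD: pen down
  FD 7: (12.192,-3.192) -> (17.142,-8.142) [heading=315, draw]
  FD 3: (17.142,-8.142) -> (19.263,-10.263) [heading=315, draw]
  FD 3: (19.263,-10.263) -> (21.385,-12.385) [heading=315, draw]
  -- iteration 2/2 --
  PD: pen down
  FD 7: (21.385,-12.385) -> (26.335,-17.335) [heading=315, draw]
  FD 3: (26.335,-17.335) -> (28.456,-19.456) [heading=315, draw]
  FD 3: (28.456,-19.456) -> (30.577,-21.577) [heading=315, draw]
]
FD 18: (30.577,-21.577) -> (43.305,-34.305) [heading=315, draw]
PD: pen down
FD 4: (43.305,-34.305) -> (46.134,-37.134) [heading=315, draw]
FD 4: (46.134,-37.134) -> (48.962,-39.962) [heading=315, draw]
Final: pos=(48.962,-39.962), heading=315, 9 segment(s) drawn

Segment endpoints: x in {12.192, 17.142, 19.263, 21.385, 26.335, 28.456, 30.577, 43.305, 46.134, 48.962}, y in {-39.962, -37.134, -34.305, -21.577, -19.456, -17.335, -12.385, -10.263, -8.142, -3.192}
xmin=12.192, ymin=-39.962, xmax=48.962, ymax=-3.192

Answer: 12.192 -39.962 48.962 -3.192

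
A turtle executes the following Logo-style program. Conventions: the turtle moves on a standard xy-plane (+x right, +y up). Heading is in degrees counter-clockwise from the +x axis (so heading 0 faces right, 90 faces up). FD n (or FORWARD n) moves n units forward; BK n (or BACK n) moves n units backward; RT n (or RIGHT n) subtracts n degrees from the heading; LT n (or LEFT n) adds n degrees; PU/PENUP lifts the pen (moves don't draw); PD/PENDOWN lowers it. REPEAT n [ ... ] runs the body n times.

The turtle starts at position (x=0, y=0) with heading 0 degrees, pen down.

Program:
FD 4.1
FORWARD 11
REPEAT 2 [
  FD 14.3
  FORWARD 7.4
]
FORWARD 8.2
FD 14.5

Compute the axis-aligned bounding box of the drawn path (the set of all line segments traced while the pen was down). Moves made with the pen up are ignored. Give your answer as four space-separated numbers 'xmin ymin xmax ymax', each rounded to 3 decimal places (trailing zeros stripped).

Answer: 0 0 81.2 0

Derivation:
Executing turtle program step by step:
Start: pos=(0,0), heading=0, pen down
FD 4.1: (0,0) -> (4.1,0) [heading=0, draw]
FD 11: (4.1,0) -> (15.1,0) [heading=0, draw]
REPEAT 2 [
  -- iteration 1/2 --
  FD 14.3: (15.1,0) -> (29.4,0) [heading=0, draw]
  FD 7.4: (29.4,0) -> (36.8,0) [heading=0, draw]
  -- iteration 2/2 --
  FD 14.3: (36.8,0) -> (51.1,0) [heading=0, draw]
  FD 7.4: (51.1,0) -> (58.5,0) [heading=0, draw]
]
FD 8.2: (58.5,0) -> (66.7,0) [heading=0, draw]
FD 14.5: (66.7,0) -> (81.2,0) [heading=0, draw]
Final: pos=(81.2,0), heading=0, 8 segment(s) drawn

Segment endpoints: x in {0, 4.1, 15.1, 29.4, 36.8, 51.1, 58.5, 66.7, 81.2}, y in {0}
xmin=0, ymin=0, xmax=81.2, ymax=0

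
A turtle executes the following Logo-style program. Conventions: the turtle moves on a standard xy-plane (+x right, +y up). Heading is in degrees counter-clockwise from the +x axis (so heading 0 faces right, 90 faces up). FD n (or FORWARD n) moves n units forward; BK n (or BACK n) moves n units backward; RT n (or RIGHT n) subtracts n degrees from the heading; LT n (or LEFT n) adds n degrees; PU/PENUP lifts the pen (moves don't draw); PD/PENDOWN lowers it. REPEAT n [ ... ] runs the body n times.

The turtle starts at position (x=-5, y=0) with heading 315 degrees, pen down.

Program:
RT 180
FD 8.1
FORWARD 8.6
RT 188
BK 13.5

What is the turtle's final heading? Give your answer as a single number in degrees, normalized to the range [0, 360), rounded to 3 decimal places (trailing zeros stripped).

Answer: 307

Derivation:
Executing turtle program step by step:
Start: pos=(-5,0), heading=315, pen down
RT 180: heading 315 -> 135
FD 8.1: (-5,0) -> (-10.728,5.728) [heading=135, draw]
FD 8.6: (-10.728,5.728) -> (-16.809,11.809) [heading=135, draw]
RT 188: heading 135 -> 307
BK 13.5: (-16.809,11.809) -> (-24.933,22.59) [heading=307, draw]
Final: pos=(-24.933,22.59), heading=307, 3 segment(s) drawn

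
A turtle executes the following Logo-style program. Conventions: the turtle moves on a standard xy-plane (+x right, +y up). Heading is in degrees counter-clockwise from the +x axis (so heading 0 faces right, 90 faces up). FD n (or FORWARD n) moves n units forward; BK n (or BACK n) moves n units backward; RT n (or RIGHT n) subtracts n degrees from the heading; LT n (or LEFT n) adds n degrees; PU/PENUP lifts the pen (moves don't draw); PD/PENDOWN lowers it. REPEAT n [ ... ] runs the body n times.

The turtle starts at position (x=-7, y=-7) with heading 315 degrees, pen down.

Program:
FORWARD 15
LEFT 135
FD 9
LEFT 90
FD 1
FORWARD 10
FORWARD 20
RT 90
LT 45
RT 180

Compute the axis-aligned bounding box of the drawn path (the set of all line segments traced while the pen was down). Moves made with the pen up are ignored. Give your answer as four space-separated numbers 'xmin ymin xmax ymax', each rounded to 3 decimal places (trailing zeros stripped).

Answer: -27.393 -17.607 3.607 -7

Derivation:
Executing turtle program step by step:
Start: pos=(-7,-7), heading=315, pen down
FD 15: (-7,-7) -> (3.607,-17.607) [heading=315, draw]
LT 135: heading 315 -> 90
FD 9: (3.607,-17.607) -> (3.607,-8.607) [heading=90, draw]
LT 90: heading 90 -> 180
FD 1: (3.607,-8.607) -> (2.607,-8.607) [heading=180, draw]
FD 10: (2.607,-8.607) -> (-7.393,-8.607) [heading=180, draw]
FD 20: (-7.393,-8.607) -> (-27.393,-8.607) [heading=180, draw]
RT 90: heading 180 -> 90
LT 45: heading 90 -> 135
RT 180: heading 135 -> 315
Final: pos=(-27.393,-8.607), heading=315, 5 segment(s) drawn

Segment endpoints: x in {-27.393, -7.393, -7, 2.607, 3.607, 3.607}, y in {-17.607, -8.607, -8.607, -8.607, -7}
xmin=-27.393, ymin=-17.607, xmax=3.607, ymax=-7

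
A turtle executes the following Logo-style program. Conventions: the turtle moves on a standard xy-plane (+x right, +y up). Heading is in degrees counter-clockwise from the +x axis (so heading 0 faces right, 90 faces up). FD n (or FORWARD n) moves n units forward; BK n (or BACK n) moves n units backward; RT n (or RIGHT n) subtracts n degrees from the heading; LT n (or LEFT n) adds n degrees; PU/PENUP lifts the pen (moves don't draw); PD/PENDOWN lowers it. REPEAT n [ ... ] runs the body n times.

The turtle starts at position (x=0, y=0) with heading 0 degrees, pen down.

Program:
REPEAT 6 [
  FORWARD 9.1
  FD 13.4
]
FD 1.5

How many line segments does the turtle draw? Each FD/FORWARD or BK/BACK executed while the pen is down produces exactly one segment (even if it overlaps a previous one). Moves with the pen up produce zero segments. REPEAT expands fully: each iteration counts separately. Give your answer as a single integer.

Answer: 13

Derivation:
Executing turtle program step by step:
Start: pos=(0,0), heading=0, pen down
REPEAT 6 [
  -- iteration 1/6 --
  FD 9.1: (0,0) -> (9.1,0) [heading=0, draw]
  FD 13.4: (9.1,0) -> (22.5,0) [heading=0, draw]
  -- iteration 2/6 --
  FD 9.1: (22.5,0) -> (31.6,0) [heading=0, draw]
  FD 13.4: (31.6,0) -> (45,0) [heading=0, draw]
  -- iteration 3/6 --
  FD 9.1: (45,0) -> (54.1,0) [heading=0, draw]
  FD 13.4: (54.1,0) -> (67.5,0) [heading=0, draw]
  -- iteration 4/6 --
  FD 9.1: (67.5,0) -> (76.6,0) [heading=0, draw]
  FD 13.4: (76.6,0) -> (90,0) [heading=0, draw]
  -- iteration 5/6 --
  FD 9.1: (90,0) -> (99.1,0) [heading=0, draw]
  FD 13.4: (99.1,0) -> (112.5,0) [heading=0, draw]
  -- iteration 6/6 --
  FD 9.1: (112.5,0) -> (121.6,0) [heading=0, draw]
  FD 13.4: (121.6,0) -> (135,0) [heading=0, draw]
]
FD 1.5: (135,0) -> (136.5,0) [heading=0, draw]
Final: pos=(136.5,0), heading=0, 13 segment(s) drawn
Segments drawn: 13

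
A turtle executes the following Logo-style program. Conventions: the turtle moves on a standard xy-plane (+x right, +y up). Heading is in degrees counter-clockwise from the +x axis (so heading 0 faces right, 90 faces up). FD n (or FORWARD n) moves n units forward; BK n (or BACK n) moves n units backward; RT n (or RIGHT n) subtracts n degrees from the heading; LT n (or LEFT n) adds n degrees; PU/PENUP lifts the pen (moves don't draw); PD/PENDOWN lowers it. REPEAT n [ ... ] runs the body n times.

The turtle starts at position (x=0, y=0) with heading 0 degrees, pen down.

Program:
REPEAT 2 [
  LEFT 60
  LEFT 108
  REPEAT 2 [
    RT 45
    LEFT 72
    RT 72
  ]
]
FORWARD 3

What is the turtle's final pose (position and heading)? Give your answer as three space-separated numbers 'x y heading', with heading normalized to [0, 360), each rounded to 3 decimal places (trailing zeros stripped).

Executing turtle program step by step:
Start: pos=(0,0), heading=0, pen down
REPEAT 2 [
  -- iteration 1/2 --
  LT 60: heading 0 -> 60
  LT 108: heading 60 -> 168
  REPEAT 2 [
    -- iteration 1/2 --
    RT 45: heading 168 -> 123
    LT 72: heading 123 -> 195
    RT 72: heading 195 -> 123
    -- iteration 2/2 --
    RT 45: heading 123 -> 78
    LT 72: heading 78 -> 150
    RT 72: heading 150 -> 78
  ]
  -- iteration 2/2 --
  LT 60: heading 78 -> 138
  LT 108: heading 138 -> 246
  REPEAT 2 [
    -- iteration 1/2 --
    RT 45: heading 246 -> 201
    LT 72: heading 201 -> 273
    RT 72: heading 273 -> 201
    -- iteration 2/2 --
    RT 45: heading 201 -> 156
    LT 72: heading 156 -> 228
    RT 72: heading 228 -> 156
  ]
]
FD 3: (0,0) -> (-2.741,1.22) [heading=156, draw]
Final: pos=(-2.741,1.22), heading=156, 1 segment(s) drawn

Answer: -2.741 1.22 156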